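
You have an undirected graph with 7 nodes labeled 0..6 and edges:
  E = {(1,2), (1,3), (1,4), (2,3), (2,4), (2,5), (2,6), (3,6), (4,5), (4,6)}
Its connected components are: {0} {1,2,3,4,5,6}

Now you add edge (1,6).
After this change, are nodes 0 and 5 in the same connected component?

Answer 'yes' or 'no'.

Answer: no

Derivation:
Initial components: {0} {1,2,3,4,5,6}
Adding edge (1,6): both already in same component {1,2,3,4,5,6}. No change.
New components: {0} {1,2,3,4,5,6}
Are 0 and 5 in the same component? no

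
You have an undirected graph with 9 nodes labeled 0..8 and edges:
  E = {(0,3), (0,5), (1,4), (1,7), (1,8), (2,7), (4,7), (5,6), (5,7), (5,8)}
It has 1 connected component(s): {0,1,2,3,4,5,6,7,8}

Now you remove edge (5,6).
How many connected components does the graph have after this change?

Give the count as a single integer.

Answer: 2

Derivation:
Initial component count: 1
Remove (5,6): it was a bridge. Count increases: 1 -> 2.
  After removal, components: {0,1,2,3,4,5,7,8} {6}
New component count: 2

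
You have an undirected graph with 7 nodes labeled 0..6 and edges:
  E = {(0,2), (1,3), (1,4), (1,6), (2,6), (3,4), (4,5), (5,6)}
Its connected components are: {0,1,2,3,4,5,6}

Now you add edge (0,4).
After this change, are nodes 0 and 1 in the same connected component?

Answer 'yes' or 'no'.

Answer: yes

Derivation:
Initial components: {0,1,2,3,4,5,6}
Adding edge (0,4): both already in same component {0,1,2,3,4,5,6}. No change.
New components: {0,1,2,3,4,5,6}
Are 0 and 1 in the same component? yes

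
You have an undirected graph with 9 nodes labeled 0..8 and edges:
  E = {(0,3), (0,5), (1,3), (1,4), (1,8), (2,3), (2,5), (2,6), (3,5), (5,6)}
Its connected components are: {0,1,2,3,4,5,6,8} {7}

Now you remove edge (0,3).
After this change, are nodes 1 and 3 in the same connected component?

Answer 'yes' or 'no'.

Initial components: {0,1,2,3,4,5,6,8} {7}
Removing edge (0,3): not a bridge — component count unchanged at 2.
New components: {0,1,2,3,4,5,6,8} {7}
Are 1 and 3 in the same component? yes

Answer: yes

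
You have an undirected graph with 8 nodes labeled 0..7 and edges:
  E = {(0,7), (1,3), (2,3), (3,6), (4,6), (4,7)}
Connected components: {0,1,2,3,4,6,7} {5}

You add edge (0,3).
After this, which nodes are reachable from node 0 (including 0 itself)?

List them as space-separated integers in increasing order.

Answer: 0 1 2 3 4 6 7

Derivation:
Before: nodes reachable from 0: {0,1,2,3,4,6,7}
Adding (0,3): both endpoints already in same component. Reachability from 0 unchanged.
After: nodes reachable from 0: {0,1,2,3,4,6,7}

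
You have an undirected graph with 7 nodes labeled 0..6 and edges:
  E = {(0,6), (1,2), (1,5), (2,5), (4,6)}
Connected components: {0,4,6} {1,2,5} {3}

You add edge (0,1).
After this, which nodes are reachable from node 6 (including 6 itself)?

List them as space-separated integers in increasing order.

Before: nodes reachable from 6: {0,4,6}
Adding (0,1): merges 6's component with another. Reachability grows.
After: nodes reachable from 6: {0,1,2,4,5,6}

Answer: 0 1 2 4 5 6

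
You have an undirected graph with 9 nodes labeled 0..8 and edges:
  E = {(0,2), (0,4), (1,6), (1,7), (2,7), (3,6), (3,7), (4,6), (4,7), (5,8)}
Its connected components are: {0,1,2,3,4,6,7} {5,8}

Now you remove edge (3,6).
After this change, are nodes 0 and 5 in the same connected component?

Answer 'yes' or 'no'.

Initial components: {0,1,2,3,4,6,7} {5,8}
Removing edge (3,6): not a bridge — component count unchanged at 2.
New components: {0,1,2,3,4,6,7} {5,8}
Are 0 and 5 in the same component? no

Answer: no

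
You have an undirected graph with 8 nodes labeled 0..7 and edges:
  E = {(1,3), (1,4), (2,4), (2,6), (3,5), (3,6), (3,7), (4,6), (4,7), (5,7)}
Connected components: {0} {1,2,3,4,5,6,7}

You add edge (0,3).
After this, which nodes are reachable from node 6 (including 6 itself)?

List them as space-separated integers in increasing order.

Answer: 0 1 2 3 4 5 6 7

Derivation:
Before: nodes reachable from 6: {1,2,3,4,5,6,7}
Adding (0,3): merges 6's component with another. Reachability grows.
After: nodes reachable from 6: {0,1,2,3,4,5,6,7}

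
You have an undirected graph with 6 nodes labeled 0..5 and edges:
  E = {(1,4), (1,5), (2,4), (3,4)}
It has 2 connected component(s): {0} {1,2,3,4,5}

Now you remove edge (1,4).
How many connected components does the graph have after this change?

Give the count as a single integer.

Answer: 3

Derivation:
Initial component count: 2
Remove (1,4): it was a bridge. Count increases: 2 -> 3.
  After removal, components: {0} {1,5} {2,3,4}
New component count: 3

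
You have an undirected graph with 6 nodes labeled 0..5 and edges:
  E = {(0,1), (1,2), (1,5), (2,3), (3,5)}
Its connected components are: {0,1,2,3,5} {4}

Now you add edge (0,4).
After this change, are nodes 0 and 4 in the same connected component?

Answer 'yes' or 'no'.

Initial components: {0,1,2,3,5} {4}
Adding edge (0,4): merges {0,1,2,3,5} and {4}.
New components: {0,1,2,3,4,5}
Are 0 and 4 in the same component? yes

Answer: yes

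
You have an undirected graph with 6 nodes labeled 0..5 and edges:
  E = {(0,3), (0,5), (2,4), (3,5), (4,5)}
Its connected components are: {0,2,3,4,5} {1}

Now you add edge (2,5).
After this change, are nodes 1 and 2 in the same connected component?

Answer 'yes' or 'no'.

Answer: no

Derivation:
Initial components: {0,2,3,4,5} {1}
Adding edge (2,5): both already in same component {0,2,3,4,5}. No change.
New components: {0,2,3,4,5} {1}
Are 1 and 2 in the same component? no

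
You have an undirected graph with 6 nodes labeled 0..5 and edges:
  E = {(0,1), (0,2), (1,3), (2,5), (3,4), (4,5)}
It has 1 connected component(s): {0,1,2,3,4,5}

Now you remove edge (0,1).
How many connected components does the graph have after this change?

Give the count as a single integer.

Answer: 1

Derivation:
Initial component count: 1
Remove (0,1): not a bridge. Count unchanged: 1.
  After removal, components: {0,1,2,3,4,5}
New component count: 1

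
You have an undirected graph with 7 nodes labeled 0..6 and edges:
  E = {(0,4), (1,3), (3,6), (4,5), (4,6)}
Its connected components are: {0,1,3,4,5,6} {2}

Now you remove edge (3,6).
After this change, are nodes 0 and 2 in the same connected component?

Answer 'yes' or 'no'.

Initial components: {0,1,3,4,5,6} {2}
Removing edge (3,6): it was a bridge — component count 2 -> 3.
New components: {0,4,5,6} {1,3} {2}
Are 0 and 2 in the same component? no

Answer: no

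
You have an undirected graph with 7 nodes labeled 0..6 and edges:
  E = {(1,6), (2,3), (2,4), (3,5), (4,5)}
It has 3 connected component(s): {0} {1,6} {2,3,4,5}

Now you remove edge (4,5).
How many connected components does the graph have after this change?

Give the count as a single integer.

Initial component count: 3
Remove (4,5): not a bridge. Count unchanged: 3.
  After removal, components: {0} {1,6} {2,3,4,5}
New component count: 3

Answer: 3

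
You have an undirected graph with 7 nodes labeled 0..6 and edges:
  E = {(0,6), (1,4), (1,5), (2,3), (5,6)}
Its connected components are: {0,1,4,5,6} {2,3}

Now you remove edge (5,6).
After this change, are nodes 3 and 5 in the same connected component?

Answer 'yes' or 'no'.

Initial components: {0,1,4,5,6} {2,3}
Removing edge (5,6): it was a bridge — component count 2 -> 3.
New components: {0,6} {1,4,5} {2,3}
Are 3 and 5 in the same component? no

Answer: no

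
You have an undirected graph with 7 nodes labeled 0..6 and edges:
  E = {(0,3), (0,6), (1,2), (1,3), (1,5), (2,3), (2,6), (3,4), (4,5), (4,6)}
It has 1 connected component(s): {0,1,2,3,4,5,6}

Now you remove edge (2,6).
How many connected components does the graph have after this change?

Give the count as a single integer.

Answer: 1

Derivation:
Initial component count: 1
Remove (2,6): not a bridge. Count unchanged: 1.
  After removal, components: {0,1,2,3,4,5,6}
New component count: 1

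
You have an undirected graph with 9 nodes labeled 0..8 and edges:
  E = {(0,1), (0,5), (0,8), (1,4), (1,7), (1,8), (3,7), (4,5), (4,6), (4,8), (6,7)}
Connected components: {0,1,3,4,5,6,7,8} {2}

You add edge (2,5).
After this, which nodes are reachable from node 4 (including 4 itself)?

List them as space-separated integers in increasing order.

Answer: 0 1 2 3 4 5 6 7 8

Derivation:
Before: nodes reachable from 4: {0,1,3,4,5,6,7,8}
Adding (2,5): merges 4's component with another. Reachability grows.
After: nodes reachable from 4: {0,1,2,3,4,5,6,7,8}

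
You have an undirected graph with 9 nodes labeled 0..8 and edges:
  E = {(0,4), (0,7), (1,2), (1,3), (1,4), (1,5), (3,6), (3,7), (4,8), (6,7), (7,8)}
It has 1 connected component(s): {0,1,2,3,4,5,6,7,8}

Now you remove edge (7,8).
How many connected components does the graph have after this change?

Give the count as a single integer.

Initial component count: 1
Remove (7,8): not a bridge. Count unchanged: 1.
  After removal, components: {0,1,2,3,4,5,6,7,8}
New component count: 1

Answer: 1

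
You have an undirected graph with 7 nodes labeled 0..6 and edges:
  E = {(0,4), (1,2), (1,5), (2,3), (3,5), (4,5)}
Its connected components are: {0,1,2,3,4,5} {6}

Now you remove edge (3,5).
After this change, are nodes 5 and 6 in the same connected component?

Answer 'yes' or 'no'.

Answer: no

Derivation:
Initial components: {0,1,2,3,4,5} {6}
Removing edge (3,5): not a bridge — component count unchanged at 2.
New components: {0,1,2,3,4,5} {6}
Are 5 and 6 in the same component? no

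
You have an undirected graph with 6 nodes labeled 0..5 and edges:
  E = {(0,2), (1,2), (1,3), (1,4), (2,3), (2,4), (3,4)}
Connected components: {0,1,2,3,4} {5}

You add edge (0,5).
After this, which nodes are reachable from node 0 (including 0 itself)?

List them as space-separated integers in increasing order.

Before: nodes reachable from 0: {0,1,2,3,4}
Adding (0,5): merges 0's component with another. Reachability grows.
After: nodes reachable from 0: {0,1,2,3,4,5}

Answer: 0 1 2 3 4 5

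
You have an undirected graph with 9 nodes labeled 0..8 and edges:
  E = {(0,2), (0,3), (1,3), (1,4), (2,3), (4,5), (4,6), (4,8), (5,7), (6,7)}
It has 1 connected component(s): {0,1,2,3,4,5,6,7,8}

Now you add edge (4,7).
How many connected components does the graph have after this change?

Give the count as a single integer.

Answer: 1

Derivation:
Initial component count: 1
Add (4,7): endpoints already in same component. Count unchanged: 1.
New component count: 1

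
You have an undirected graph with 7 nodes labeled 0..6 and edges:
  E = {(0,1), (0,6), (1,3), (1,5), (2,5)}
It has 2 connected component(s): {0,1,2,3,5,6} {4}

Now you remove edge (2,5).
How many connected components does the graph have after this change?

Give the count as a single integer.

Answer: 3

Derivation:
Initial component count: 2
Remove (2,5): it was a bridge. Count increases: 2 -> 3.
  After removal, components: {0,1,3,5,6} {2} {4}
New component count: 3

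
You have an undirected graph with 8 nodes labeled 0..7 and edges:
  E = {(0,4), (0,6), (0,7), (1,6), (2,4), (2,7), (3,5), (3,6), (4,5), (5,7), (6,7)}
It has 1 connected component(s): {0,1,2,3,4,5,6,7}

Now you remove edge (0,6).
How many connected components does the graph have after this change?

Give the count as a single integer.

Answer: 1

Derivation:
Initial component count: 1
Remove (0,6): not a bridge. Count unchanged: 1.
  After removal, components: {0,1,2,3,4,5,6,7}
New component count: 1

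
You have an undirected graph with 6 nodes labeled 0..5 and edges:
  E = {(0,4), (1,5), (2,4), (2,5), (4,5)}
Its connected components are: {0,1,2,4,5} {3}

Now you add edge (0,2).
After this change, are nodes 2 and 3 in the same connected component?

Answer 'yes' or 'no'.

Answer: no

Derivation:
Initial components: {0,1,2,4,5} {3}
Adding edge (0,2): both already in same component {0,1,2,4,5}. No change.
New components: {0,1,2,4,5} {3}
Are 2 and 3 in the same component? no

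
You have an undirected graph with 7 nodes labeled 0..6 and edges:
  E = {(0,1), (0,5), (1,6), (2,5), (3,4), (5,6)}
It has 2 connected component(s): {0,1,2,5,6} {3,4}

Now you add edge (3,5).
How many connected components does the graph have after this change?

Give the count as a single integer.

Answer: 1

Derivation:
Initial component count: 2
Add (3,5): merges two components. Count decreases: 2 -> 1.
New component count: 1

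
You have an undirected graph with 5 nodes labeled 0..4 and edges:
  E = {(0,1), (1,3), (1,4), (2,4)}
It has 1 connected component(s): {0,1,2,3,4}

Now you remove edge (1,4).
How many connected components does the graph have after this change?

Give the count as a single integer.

Answer: 2

Derivation:
Initial component count: 1
Remove (1,4): it was a bridge. Count increases: 1 -> 2.
  After removal, components: {0,1,3} {2,4}
New component count: 2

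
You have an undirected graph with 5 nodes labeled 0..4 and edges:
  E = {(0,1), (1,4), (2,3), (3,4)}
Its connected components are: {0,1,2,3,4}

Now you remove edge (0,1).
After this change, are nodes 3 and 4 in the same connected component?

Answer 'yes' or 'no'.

Initial components: {0,1,2,3,4}
Removing edge (0,1): it was a bridge — component count 1 -> 2.
New components: {0} {1,2,3,4}
Are 3 and 4 in the same component? yes

Answer: yes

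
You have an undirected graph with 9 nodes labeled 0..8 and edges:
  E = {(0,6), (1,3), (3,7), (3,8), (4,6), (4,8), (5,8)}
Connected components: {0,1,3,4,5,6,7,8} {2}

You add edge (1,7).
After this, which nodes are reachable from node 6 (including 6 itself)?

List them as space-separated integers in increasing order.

Answer: 0 1 3 4 5 6 7 8

Derivation:
Before: nodes reachable from 6: {0,1,3,4,5,6,7,8}
Adding (1,7): both endpoints already in same component. Reachability from 6 unchanged.
After: nodes reachable from 6: {0,1,3,4,5,6,7,8}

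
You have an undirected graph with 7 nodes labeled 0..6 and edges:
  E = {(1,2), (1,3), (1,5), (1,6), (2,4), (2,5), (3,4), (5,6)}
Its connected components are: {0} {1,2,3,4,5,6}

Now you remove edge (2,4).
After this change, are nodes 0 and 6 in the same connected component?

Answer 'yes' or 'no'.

Initial components: {0} {1,2,3,4,5,6}
Removing edge (2,4): not a bridge — component count unchanged at 2.
New components: {0} {1,2,3,4,5,6}
Are 0 and 6 in the same component? no

Answer: no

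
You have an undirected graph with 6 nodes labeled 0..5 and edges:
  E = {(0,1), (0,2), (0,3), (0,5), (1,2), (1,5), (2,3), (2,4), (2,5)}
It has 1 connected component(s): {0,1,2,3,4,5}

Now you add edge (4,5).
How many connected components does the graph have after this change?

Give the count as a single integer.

Answer: 1

Derivation:
Initial component count: 1
Add (4,5): endpoints already in same component. Count unchanged: 1.
New component count: 1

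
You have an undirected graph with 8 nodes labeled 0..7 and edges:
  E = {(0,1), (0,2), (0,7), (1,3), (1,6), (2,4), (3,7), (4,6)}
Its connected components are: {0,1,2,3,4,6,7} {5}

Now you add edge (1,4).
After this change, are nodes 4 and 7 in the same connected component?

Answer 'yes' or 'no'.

Answer: yes

Derivation:
Initial components: {0,1,2,3,4,6,7} {5}
Adding edge (1,4): both already in same component {0,1,2,3,4,6,7}. No change.
New components: {0,1,2,3,4,6,7} {5}
Are 4 and 7 in the same component? yes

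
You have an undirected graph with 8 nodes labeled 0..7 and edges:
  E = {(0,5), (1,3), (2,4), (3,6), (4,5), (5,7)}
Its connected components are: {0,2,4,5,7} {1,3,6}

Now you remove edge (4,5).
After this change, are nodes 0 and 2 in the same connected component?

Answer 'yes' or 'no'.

Initial components: {0,2,4,5,7} {1,3,6}
Removing edge (4,5): it was a bridge — component count 2 -> 3.
New components: {0,5,7} {1,3,6} {2,4}
Are 0 and 2 in the same component? no

Answer: no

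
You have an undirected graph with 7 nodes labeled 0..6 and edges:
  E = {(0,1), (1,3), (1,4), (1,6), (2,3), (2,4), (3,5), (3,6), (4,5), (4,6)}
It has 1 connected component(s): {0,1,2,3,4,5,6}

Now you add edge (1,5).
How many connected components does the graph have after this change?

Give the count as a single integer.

Answer: 1

Derivation:
Initial component count: 1
Add (1,5): endpoints already in same component. Count unchanged: 1.
New component count: 1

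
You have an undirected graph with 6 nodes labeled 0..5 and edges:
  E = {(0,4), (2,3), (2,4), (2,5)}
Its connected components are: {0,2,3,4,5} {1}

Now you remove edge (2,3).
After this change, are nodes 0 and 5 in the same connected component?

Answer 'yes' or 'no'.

Initial components: {0,2,3,4,5} {1}
Removing edge (2,3): it was a bridge — component count 2 -> 3.
New components: {0,2,4,5} {1} {3}
Are 0 and 5 in the same component? yes

Answer: yes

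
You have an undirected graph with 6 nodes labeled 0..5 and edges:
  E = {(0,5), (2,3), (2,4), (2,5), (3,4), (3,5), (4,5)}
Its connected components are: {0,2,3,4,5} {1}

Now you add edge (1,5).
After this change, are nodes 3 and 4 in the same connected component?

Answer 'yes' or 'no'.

Initial components: {0,2,3,4,5} {1}
Adding edge (1,5): merges {1} and {0,2,3,4,5}.
New components: {0,1,2,3,4,5}
Are 3 and 4 in the same component? yes

Answer: yes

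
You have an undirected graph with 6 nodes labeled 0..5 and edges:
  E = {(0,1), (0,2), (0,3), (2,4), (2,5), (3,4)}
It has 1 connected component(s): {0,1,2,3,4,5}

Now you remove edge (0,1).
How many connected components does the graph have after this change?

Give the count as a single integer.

Initial component count: 1
Remove (0,1): it was a bridge. Count increases: 1 -> 2.
  After removal, components: {0,2,3,4,5} {1}
New component count: 2

Answer: 2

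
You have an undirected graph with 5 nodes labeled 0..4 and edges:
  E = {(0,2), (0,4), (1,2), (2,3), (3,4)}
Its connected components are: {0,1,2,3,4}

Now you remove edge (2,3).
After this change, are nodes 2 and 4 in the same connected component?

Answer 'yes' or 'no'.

Answer: yes

Derivation:
Initial components: {0,1,2,3,4}
Removing edge (2,3): not a bridge — component count unchanged at 1.
New components: {0,1,2,3,4}
Are 2 and 4 in the same component? yes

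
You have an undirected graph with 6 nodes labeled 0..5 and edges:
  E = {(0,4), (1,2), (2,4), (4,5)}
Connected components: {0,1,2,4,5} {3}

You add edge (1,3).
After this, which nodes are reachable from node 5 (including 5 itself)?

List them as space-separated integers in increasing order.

Answer: 0 1 2 3 4 5

Derivation:
Before: nodes reachable from 5: {0,1,2,4,5}
Adding (1,3): merges 5's component with another. Reachability grows.
After: nodes reachable from 5: {0,1,2,3,4,5}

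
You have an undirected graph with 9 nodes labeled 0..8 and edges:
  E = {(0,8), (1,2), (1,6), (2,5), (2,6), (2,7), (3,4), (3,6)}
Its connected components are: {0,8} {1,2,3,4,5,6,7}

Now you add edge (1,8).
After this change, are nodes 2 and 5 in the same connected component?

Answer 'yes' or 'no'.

Answer: yes

Derivation:
Initial components: {0,8} {1,2,3,4,5,6,7}
Adding edge (1,8): merges {1,2,3,4,5,6,7} and {0,8}.
New components: {0,1,2,3,4,5,6,7,8}
Are 2 and 5 in the same component? yes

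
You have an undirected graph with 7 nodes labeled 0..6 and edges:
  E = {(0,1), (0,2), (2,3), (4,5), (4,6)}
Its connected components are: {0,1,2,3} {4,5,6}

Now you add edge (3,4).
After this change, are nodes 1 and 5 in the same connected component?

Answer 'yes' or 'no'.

Initial components: {0,1,2,3} {4,5,6}
Adding edge (3,4): merges {0,1,2,3} and {4,5,6}.
New components: {0,1,2,3,4,5,6}
Are 1 and 5 in the same component? yes

Answer: yes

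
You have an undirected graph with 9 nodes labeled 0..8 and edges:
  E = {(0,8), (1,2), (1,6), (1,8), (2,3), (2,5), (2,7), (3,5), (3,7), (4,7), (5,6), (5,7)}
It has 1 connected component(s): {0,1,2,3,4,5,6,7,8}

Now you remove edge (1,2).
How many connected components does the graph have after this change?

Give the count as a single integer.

Initial component count: 1
Remove (1,2): not a bridge. Count unchanged: 1.
  After removal, components: {0,1,2,3,4,5,6,7,8}
New component count: 1

Answer: 1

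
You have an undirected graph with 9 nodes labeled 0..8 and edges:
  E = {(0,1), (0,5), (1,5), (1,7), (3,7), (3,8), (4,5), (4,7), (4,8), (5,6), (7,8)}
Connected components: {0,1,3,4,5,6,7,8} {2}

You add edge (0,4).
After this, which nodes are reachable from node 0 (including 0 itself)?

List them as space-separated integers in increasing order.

Answer: 0 1 3 4 5 6 7 8

Derivation:
Before: nodes reachable from 0: {0,1,3,4,5,6,7,8}
Adding (0,4): both endpoints already in same component. Reachability from 0 unchanged.
After: nodes reachable from 0: {0,1,3,4,5,6,7,8}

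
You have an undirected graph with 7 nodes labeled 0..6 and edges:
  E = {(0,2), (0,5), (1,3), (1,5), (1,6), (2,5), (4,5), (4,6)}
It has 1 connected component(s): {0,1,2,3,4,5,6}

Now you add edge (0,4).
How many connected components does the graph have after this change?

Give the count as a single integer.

Answer: 1

Derivation:
Initial component count: 1
Add (0,4): endpoints already in same component. Count unchanged: 1.
New component count: 1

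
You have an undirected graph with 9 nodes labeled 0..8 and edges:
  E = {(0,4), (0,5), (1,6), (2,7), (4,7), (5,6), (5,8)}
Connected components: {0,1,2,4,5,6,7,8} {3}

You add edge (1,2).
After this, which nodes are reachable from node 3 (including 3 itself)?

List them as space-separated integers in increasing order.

Answer: 3

Derivation:
Before: nodes reachable from 3: {3}
Adding (1,2): both endpoints already in same component. Reachability from 3 unchanged.
After: nodes reachable from 3: {3}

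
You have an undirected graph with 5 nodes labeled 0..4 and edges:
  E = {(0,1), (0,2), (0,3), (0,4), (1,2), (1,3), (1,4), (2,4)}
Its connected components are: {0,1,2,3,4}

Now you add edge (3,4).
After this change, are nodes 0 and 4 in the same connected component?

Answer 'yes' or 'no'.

Answer: yes

Derivation:
Initial components: {0,1,2,3,4}
Adding edge (3,4): both already in same component {0,1,2,3,4}. No change.
New components: {0,1,2,3,4}
Are 0 and 4 in the same component? yes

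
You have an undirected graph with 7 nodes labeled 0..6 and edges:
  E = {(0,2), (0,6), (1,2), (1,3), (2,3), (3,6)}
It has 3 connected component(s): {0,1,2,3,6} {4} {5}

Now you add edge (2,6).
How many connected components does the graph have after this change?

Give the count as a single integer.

Answer: 3

Derivation:
Initial component count: 3
Add (2,6): endpoints already in same component. Count unchanged: 3.
New component count: 3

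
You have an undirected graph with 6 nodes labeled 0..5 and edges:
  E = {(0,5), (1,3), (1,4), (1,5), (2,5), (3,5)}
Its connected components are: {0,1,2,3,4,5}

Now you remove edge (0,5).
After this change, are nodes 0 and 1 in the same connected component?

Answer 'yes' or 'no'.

Answer: no

Derivation:
Initial components: {0,1,2,3,4,5}
Removing edge (0,5): it was a bridge — component count 1 -> 2.
New components: {0} {1,2,3,4,5}
Are 0 and 1 in the same component? no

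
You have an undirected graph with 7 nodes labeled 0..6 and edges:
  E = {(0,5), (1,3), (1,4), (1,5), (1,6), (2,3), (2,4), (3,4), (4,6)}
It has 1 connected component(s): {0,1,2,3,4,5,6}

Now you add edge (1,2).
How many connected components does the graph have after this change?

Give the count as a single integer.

Initial component count: 1
Add (1,2): endpoints already in same component. Count unchanged: 1.
New component count: 1

Answer: 1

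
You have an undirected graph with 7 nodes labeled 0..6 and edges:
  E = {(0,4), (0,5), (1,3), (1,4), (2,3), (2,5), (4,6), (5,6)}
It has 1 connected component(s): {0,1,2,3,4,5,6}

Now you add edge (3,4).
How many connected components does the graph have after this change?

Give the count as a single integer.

Answer: 1

Derivation:
Initial component count: 1
Add (3,4): endpoints already in same component. Count unchanged: 1.
New component count: 1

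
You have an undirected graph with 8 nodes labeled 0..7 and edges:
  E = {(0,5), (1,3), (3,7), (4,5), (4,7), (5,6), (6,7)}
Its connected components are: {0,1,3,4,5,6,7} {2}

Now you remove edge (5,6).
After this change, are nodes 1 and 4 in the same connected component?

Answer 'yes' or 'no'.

Initial components: {0,1,3,4,5,6,7} {2}
Removing edge (5,6): not a bridge — component count unchanged at 2.
New components: {0,1,3,4,5,6,7} {2}
Are 1 and 4 in the same component? yes

Answer: yes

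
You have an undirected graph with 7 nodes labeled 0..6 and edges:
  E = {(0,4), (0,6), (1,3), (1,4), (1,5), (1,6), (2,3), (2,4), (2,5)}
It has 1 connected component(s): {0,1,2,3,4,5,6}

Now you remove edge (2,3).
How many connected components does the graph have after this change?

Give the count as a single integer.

Initial component count: 1
Remove (2,3): not a bridge. Count unchanged: 1.
  After removal, components: {0,1,2,3,4,5,6}
New component count: 1

Answer: 1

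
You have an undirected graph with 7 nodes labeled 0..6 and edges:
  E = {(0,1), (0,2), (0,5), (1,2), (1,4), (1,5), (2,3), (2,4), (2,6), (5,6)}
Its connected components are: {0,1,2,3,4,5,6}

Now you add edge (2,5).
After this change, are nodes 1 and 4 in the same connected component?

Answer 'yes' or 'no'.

Initial components: {0,1,2,3,4,5,6}
Adding edge (2,5): both already in same component {0,1,2,3,4,5,6}. No change.
New components: {0,1,2,3,4,5,6}
Are 1 and 4 in the same component? yes

Answer: yes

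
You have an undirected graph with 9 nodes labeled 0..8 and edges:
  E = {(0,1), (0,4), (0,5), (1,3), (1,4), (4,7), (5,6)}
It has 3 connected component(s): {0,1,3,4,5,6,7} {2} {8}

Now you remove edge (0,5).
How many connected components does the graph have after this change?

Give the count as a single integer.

Answer: 4

Derivation:
Initial component count: 3
Remove (0,5): it was a bridge. Count increases: 3 -> 4.
  After removal, components: {0,1,3,4,7} {2} {5,6} {8}
New component count: 4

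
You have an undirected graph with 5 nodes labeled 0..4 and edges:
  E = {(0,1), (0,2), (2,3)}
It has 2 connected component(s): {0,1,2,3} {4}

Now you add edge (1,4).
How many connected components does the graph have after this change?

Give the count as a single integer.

Initial component count: 2
Add (1,4): merges two components. Count decreases: 2 -> 1.
New component count: 1

Answer: 1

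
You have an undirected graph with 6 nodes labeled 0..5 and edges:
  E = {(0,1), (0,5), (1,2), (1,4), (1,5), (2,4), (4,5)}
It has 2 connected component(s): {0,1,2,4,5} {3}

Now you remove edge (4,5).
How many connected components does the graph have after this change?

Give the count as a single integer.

Initial component count: 2
Remove (4,5): not a bridge. Count unchanged: 2.
  After removal, components: {0,1,2,4,5} {3}
New component count: 2

Answer: 2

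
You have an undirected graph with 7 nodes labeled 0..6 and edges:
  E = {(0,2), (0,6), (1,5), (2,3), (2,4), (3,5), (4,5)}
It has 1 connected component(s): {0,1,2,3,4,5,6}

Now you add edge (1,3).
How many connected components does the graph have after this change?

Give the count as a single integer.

Initial component count: 1
Add (1,3): endpoints already in same component. Count unchanged: 1.
New component count: 1

Answer: 1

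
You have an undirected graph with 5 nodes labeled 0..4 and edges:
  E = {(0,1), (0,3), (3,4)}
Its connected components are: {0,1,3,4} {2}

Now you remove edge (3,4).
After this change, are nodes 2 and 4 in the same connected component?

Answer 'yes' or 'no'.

Initial components: {0,1,3,4} {2}
Removing edge (3,4): it was a bridge — component count 2 -> 3.
New components: {0,1,3} {2} {4}
Are 2 and 4 in the same component? no

Answer: no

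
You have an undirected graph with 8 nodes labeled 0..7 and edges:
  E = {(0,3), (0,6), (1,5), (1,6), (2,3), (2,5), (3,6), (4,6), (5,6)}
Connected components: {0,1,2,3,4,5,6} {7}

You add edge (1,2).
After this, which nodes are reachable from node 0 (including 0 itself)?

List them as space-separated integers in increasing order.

Before: nodes reachable from 0: {0,1,2,3,4,5,6}
Adding (1,2): both endpoints already in same component. Reachability from 0 unchanged.
After: nodes reachable from 0: {0,1,2,3,4,5,6}

Answer: 0 1 2 3 4 5 6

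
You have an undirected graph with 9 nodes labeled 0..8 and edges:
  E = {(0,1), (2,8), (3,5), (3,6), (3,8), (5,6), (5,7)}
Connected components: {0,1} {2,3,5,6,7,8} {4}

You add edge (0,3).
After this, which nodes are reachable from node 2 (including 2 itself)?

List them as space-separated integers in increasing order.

Before: nodes reachable from 2: {2,3,5,6,7,8}
Adding (0,3): merges 2's component with another. Reachability grows.
After: nodes reachable from 2: {0,1,2,3,5,6,7,8}

Answer: 0 1 2 3 5 6 7 8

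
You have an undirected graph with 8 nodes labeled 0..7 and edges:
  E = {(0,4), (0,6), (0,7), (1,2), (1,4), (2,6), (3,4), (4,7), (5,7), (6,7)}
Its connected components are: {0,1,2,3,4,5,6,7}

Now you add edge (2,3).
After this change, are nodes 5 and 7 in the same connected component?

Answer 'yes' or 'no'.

Answer: yes

Derivation:
Initial components: {0,1,2,3,4,5,6,7}
Adding edge (2,3): both already in same component {0,1,2,3,4,5,6,7}. No change.
New components: {0,1,2,3,4,5,6,7}
Are 5 and 7 in the same component? yes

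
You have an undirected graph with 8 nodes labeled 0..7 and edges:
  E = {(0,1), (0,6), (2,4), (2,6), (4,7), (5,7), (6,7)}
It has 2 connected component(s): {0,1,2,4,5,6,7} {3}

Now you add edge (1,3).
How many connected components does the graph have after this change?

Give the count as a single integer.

Initial component count: 2
Add (1,3): merges two components. Count decreases: 2 -> 1.
New component count: 1

Answer: 1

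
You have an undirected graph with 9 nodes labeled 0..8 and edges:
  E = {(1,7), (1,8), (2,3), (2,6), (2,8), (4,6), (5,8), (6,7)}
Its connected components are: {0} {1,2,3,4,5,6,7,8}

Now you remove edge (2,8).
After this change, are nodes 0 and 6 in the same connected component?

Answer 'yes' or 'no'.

Initial components: {0} {1,2,3,4,5,6,7,8}
Removing edge (2,8): not a bridge — component count unchanged at 2.
New components: {0} {1,2,3,4,5,6,7,8}
Are 0 and 6 in the same component? no

Answer: no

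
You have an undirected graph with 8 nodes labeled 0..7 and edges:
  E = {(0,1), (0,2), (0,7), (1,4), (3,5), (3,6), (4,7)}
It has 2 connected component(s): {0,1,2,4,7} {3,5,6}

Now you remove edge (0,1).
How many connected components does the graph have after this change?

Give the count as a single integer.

Answer: 2

Derivation:
Initial component count: 2
Remove (0,1): not a bridge. Count unchanged: 2.
  After removal, components: {0,1,2,4,7} {3,5,6}
New component count: 2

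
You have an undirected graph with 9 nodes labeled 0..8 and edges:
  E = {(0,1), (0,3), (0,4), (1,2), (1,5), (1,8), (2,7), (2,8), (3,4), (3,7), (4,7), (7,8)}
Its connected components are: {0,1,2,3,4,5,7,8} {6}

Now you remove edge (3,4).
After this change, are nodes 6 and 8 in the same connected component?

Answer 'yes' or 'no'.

Answer: no

Derivation:
Initial components: {0,1,2,3,4,5,7,8} {6}
Removing edge (3,4): not a bridge — component count unchanged at 2.
New components: {0,1,2,3,4,5,7,8} {6}
Are 6 and 8 in the same component? no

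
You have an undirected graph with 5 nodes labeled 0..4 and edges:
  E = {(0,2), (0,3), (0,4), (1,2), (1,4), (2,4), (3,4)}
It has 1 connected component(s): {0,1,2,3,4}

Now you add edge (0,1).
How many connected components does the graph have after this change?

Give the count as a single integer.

Initial component count: 1
Add (0,1): endpoints already in same component. Count unchanged: 1.
New component count: 1

Answer: 1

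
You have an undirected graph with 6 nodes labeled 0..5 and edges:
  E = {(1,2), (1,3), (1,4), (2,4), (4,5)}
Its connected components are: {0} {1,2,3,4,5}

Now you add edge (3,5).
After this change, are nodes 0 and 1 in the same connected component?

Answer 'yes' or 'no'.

Answer: no

Derivation:
Initial components: {0} {1,2,3,4,5}
Adding edge (3,5): both already in same component {1,2,3,4,5}. No change.
New components: {0} {1,2,3,4,5}
Are 0 and 1 in the same component? no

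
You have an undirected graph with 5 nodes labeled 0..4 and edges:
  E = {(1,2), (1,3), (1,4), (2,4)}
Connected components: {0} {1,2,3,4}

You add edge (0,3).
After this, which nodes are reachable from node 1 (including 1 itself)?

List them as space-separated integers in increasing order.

Before: nodes reachable from 1: {1,2,3,4}
Adding (0,3): merges 1's component with another. Reachability grows.
After: nodes reachable from 1: {0,1,2,3,4}

Answer: 0 1 2 3 4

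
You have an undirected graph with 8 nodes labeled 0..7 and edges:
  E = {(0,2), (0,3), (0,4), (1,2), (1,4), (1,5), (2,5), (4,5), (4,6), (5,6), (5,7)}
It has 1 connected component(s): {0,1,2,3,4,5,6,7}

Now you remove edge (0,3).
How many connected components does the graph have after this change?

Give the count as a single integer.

Answer: 2

Derivation:
Initial component count: 1
Remove (0,3): it was a bridge. Count increases: 1 -> 2.
  After removal, components: {0,1,2,4,5,6,7} {3}
New component count: 2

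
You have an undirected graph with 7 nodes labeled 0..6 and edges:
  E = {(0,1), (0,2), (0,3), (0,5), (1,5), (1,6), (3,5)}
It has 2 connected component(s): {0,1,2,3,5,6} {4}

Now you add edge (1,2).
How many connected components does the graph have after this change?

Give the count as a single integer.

Answer: 2

Derivation:
Initial component count: 2
Add (1,2): endpoints already in same component. Count unchanged: 2.
New component count: 2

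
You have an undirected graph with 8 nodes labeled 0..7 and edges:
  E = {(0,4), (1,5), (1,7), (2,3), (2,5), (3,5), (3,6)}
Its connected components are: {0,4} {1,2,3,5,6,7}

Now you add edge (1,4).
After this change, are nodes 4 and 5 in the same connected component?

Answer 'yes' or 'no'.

Answer: yes

Derivation:
Initial components: {0,4} {1,2,3,5,6,7}
Adding edge (1,4): merges {1,2,3,5,6,7} and {0,4}.
New components: {0,1,2,3,4,5,6,7}
Are 4 and 5 in the same component? yes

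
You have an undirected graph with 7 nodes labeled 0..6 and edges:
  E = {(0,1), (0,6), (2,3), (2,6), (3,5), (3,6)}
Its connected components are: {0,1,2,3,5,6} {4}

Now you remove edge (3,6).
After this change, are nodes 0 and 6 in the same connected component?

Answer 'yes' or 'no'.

Initial components: {0,1,2,3,5,6} {4}
Removing edge (3,6): not a bridge — component count unchanged at 2.
New components: {0,1,2,3,5,6} {4}
Are 0 and 6 in the same component? yes

Answer: yes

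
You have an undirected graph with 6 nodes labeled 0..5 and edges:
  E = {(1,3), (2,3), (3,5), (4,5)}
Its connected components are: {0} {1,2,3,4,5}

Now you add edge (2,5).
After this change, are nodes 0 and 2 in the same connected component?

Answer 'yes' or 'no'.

Answer: no

Derivation:
Initial components: {0} {1,2,3,4,5}
Adding edge (2,5): both already in same component {1,2,3,4,5}. No change.
New components: {0} {1,2,3,4,5}
Are 0 and 2 in the same component? no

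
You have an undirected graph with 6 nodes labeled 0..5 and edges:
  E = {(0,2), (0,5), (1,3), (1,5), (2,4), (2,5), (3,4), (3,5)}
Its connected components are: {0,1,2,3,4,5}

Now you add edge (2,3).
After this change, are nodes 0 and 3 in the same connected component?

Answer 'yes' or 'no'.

Answer: yes

Derivation:
Initial components: {0,1,2,3,4,5}
Adding edge (2,3): both already in same component {0,1,2,3,4,5}. No change.
New components: {0,1,2,3,4,5}
Are 0 and 3 in the same component? yes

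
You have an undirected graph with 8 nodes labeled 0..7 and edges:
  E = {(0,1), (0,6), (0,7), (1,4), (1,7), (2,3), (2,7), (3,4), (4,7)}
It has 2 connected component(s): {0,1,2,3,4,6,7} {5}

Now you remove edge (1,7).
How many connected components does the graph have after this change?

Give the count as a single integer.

Initial component count: 2
Remove (1,7): not a bridge. Count unchanged: 2.
  After removal, components: {0,1,2,3,4,6,7} {5}
New component count: 2

Answer: 2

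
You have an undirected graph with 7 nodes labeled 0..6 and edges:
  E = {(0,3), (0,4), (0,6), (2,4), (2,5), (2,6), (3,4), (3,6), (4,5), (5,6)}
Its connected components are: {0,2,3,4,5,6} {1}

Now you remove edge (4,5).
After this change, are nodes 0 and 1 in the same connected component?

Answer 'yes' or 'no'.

Initial components: {0,2,3,4,5,6} {1}
Removing edge (4,5): not a bridge — component count unchanged at 2.
New components: {0,2,3,4,5,6} {1}
Are 0 and 1 in the same component? no

Answer: no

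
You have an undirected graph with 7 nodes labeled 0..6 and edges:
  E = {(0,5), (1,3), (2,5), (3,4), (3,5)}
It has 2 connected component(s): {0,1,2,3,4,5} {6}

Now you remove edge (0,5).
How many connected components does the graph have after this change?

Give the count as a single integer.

Answer: 3

Derivation:
Initial component count: 2
Remove (0,5): it was a bridge. Count increases: 2 -> 3.
  After removal, components: {0} {1,2,3,4,5} {6}
New component count: 3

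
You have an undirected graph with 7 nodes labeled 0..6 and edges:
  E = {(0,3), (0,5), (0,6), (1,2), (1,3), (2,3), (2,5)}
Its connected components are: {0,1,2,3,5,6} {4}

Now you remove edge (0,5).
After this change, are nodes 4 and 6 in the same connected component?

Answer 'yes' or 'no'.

Answer: no

Derivation:
Initial components: {0,1,2,3,5,6} {4}
Removing edge (0,5): not a bridge — component count unchanged at 2.
New components: {0,1,2,3,5,6} {4}
Are 4 and 6 in the same component? no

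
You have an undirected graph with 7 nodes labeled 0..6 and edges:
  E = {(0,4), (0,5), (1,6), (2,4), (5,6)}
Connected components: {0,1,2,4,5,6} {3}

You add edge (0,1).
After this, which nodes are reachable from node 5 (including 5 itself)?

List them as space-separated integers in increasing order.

Before: nodes reachable from 5: {0,1,2,4,5,6}
Adding (0,1): both endpoints already in same component. Reachability from 5 unchanged.
After: nodes reachable from 5: {0,1,2,4,5,6}

Answer: 0 1 2 4 5 6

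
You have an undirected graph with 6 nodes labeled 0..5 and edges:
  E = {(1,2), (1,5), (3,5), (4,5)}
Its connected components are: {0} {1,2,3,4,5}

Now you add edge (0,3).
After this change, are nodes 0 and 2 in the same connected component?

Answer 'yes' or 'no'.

Initial components: {0} {1,2,3,4,5}
Adding edge (0,3): merges {0} and {1,2,3,4,5}.
New components: {0,1,2,3,4,5}
Are 0 and 2 in the same component? yes

Answer: yes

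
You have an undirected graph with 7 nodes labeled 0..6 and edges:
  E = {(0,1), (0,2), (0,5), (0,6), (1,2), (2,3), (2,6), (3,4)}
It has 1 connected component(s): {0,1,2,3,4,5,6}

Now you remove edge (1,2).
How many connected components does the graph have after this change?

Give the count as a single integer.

Initial component count: 1
Remove (1,2): not a bridge. Count unchanged: 1.
  After removal, components: {0,1,2,3,4,5,6}
New component count: 1

Answer: 1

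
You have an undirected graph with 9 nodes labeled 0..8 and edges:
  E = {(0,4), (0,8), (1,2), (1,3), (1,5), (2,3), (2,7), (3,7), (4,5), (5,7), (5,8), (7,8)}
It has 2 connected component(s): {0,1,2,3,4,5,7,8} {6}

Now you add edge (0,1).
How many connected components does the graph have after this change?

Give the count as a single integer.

Initial component count: 2
Add (0,1): endpoints already in same component. Count unchanged: 2.
New component count: 2

Answer: 2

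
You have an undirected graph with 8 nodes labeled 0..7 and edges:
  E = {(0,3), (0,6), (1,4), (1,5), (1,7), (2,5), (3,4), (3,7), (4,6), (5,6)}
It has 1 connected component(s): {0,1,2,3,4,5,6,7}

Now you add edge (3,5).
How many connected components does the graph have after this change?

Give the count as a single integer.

Answer: 1

Derivation:
Initial component count: 1
Add (3,5): endpoints already in same component. Count unchanged: 1.
New component count: 1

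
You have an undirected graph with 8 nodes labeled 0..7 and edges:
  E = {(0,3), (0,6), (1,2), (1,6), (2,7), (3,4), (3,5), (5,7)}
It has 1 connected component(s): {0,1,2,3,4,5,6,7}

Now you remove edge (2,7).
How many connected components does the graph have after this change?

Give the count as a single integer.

Answer: 1

Derivation:
Initial component count: 1
Remove (2,7): not a bridge. Count unchanged: 1.
  After removal, components: {0,1,2,3,4,5,6,7}
New component count: 1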